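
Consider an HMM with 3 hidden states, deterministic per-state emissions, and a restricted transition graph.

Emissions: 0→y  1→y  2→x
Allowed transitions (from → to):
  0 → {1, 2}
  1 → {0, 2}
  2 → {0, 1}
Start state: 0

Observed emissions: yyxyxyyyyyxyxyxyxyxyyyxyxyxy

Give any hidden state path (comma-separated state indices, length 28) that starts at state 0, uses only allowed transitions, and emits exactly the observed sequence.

0,1,2,0,2,1,0,1,0,1,2,0,2,1,2,1,2,1,2,0,1,0,2,1,2,0,2,0

  [0] y  {0,1}  => 0  start
  [1] y  {0,1}  => 1  0->1 ok
  [2] x  {2}  => 2  1->2 ok
  [3] y  {0,1}  => 0  2->0 ok
  [4] x  {2}  => 2  0->2 ok
  [5] y  {0,1}  => 1  2->1 ok
  [6] y  {0,1}  => 0  1->0 ok
  [7] y  {0,1}  => 1  0->1 ok
  [8] y  {0,1}  => 0  1->0 ok
  [9] y  {0,1}  => 1  0->1 ok
  [10] x  {2}  => 2  1->2 ok
  [11] y  {0,1}  => 0  2->0 ok
  [12] x  {2}  => 2  0->2 ok
  [13] y  {0,1}  => 1  2->1 ok
  [14] x  {2}  => 2  1->2 ok
  [15] y  {0,1}  => 1  2->1 ok
  [16] x  {2}  => 2  1->2 ok
  [17] y  {0,1}  => 1  2->1 ok
  [18] x  {2}  => 2  1->2 ok
  [19] y  {0,1}  => 0  2->0 ok
  [20] y  {0,1}  => 1  0->1 ok
  [21] y  {0,1}  => 0  1->0 ok
  [22] x  {2}  => 2  0->2 ok
  [23] y  {0,1}  => 1  2->1 ok
  [24] x  {2}  => 2  1->2 ok
  [25] y  {0,1}  => 0  2->0 ok
  [26] x  {2}  => 2  0->2 ok
  [27] y  {0,1}  => 0  2->0 ok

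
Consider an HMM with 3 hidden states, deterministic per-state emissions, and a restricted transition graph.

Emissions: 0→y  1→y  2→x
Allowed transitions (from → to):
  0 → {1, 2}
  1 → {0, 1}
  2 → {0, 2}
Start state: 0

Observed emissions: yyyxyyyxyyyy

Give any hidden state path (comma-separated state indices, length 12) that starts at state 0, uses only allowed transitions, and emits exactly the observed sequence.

0,1,0,2,0,1,0,2,0,1,1,0

  [0] y  {0,1}  => 0  start
  [1] y  {0,1}  => 1  0->1 ok
  [2] y  {0,1}  => 0  1->0 ok
  [3] x  {2}  => 2  0->2 ok
  [4] y  {0,1}  => 0  2->0 ok
  [5] y  {0,1}  => 1  0->1 ok
  [6] y  {0,1}  => 0  1->0 ok
  [7] x  {2}  => 2  0->2 ok
  [8] y  {0,1}  => 0  2->0 ok
  [9] y  {0,1}  => 1  0->1 ok
  [10] y  {0,1}  => 1  1->1 ok
  [11] y  {0,1}  => 0  1->0 ok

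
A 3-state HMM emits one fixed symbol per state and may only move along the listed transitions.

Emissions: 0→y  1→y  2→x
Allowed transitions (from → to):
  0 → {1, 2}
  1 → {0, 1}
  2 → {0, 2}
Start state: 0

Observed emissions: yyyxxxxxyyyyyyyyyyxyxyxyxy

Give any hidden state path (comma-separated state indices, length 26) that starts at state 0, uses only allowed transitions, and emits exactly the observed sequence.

  [0] y  {0,1}  => 0  start
  [1] y  {0,1}  => 1  0->1 ok
  [2] y  {0,1}  => 0  1->0 ok
  [3] x  {2}  => 2  0->2 ok
  [4] x  {2}  => 2  2->2 ok
  [5] x  {2}  => 2  2->2 ok
  [6] x  {2}  => 2  2->2 ok
  [7] x  {2}  => 2  2->2 ok
  [8] y  {0,1}  => 0  2->0 ok
  [9] y  {0,1}  => 1  0->1 ok
  [10] y  {0,1}  => 1  1->1 ok
  [11] y  {0,1}  => 1  1->1 ok
  [12] y  {0,1}  => 1  1->1 ok
  [13] y  {0,1}  => 1  1->1 ok
  [14] y  {0,1}  => 1  1->1 ok
  [15] y  {0,1}  => 0  1->0 ok
  [16] y  {0,1}  => 1  0->1 ok
  [17] y  {0,1}  => 0  1->0 ok
  [18] x  {2}  => 2  0->2 ok
  [19] y  {0,1}  => 0  2->0 ok
  [20] x  {2}  => 2  0->2 ok
  [21] y  {0,1}  => 0  2->0 ok
  [22] x  {2}  => 2  0->2 ok
  [23] y  {0,1}  => 0  2->0 ok
  [24] x  {2}  => 2  0->2 ok
  [25] y  {0,1}  => 0  2->0 ok

0,1,0,2,2,2,2,2,0,1,1,1,1,1,1,0,1,0,2,0,2,0,2,0,2,0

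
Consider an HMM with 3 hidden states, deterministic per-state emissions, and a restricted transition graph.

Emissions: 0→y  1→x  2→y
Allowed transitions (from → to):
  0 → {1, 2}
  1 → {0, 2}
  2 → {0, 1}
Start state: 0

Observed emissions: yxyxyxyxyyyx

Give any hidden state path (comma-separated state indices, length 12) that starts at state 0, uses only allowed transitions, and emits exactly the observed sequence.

  pos 0: y in {0,2}, choose 0; start
  pos 1: x in {1}, choose 1; 0->1 ok
  pos 2: y in {0,2}, choose 2; 1->2 ok
  pos 3: x in {1}, choose 1; 2->1 ok
  pos 4: y in {0,2}, choose 0; 1->0 ok
  pos 5: x in {1}, choose 1; 0->1 ok
  pos 6: y in {0,2}, choose 2; 1->2 ok
  pos 7: x in {1}, choose 1; 2->1 ok
  pos 8: y in {0,2}, choose 2; 1->2 ok
  pos 9: y in {0,2}, choose 0; 2->0 ok
  pos 10: y in {0,2}, choose 2; 0->2 ok
  pos 11: x in {1}, choose 1; 2->1 ok

0,1,2,1,0,1,2,1,2,0,2,1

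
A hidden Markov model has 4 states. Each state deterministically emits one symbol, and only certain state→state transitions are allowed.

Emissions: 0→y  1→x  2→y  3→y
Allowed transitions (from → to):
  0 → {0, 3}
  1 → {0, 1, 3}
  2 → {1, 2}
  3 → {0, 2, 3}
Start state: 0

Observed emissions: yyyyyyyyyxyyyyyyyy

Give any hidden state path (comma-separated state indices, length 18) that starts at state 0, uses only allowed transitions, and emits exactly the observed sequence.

  t0 'y' -> {0,2,3}, take 0 (start)
  t1 'y' -> {0,2,3}, take 0 (0->0 ok)
  t2 'y' -> {0,2,3}, take 0 (0->0 ok)
  t3 'y' -> {0,2,3}, take 0 (0->0 ok)
  t4 'y' -> {0,2,3}, take 3 (0->3 ok)
  t5 'y' -> {0,2,3}, take 0 (3->0 ok)
  t6 'y' -> {0,2,3}, take 3 (0->3 ok)
  t7 'y' -> {0,2,3}, take 3 (3->3 ok)
  t8 'y' -> {0,2,3}, take 2 (3->2 ok)
  t9 'x' -> {1}, take 1 (2->1 ok)
  t10 'y' -> {0,2,3}, take 0 (1->0 ok)
  t11 'y' -> {0,2,3}, take 3 (0->3 ok)
  t12 'y' -> {0,2,3}, take 3 (3->3 ok)
  t13 'y' -> {0,2,3}, take 0 (3->0 ok)
  t14 'y' -> {0,2,3}, take 0 (0->0 ok)
  t15 'y' -> {0,2,3}, take 0 (0->0 ok)
  t16 'y' -> {0,2,3}, take 3 (0->3 ok)
  t17 'y' -> {0,2,3}, take 2 (3->2 ok)

0,0,0,0,3,0,3,3,2,1,0,3,3,0,0,0,3,2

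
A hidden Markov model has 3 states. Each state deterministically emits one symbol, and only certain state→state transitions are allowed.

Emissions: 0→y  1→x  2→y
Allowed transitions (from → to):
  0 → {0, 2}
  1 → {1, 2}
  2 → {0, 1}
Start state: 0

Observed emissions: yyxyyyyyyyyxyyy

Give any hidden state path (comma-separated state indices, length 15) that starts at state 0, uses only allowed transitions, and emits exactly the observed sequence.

  pos 0: y in {0,2}, choose 0; start
  pos 1: y in {0,2}, choose 2; 0->2 ok
  pos 2: x in {1}, choose 1; 2->1 ok
  pos 3: y in {0,2}, choose 2; 1->2 ok
  pos 4: y in {0,2}, choose 0; 2->0 ok
  pos 5: y in {0,2}, choose 2; 0->2 ok
  pos 6: y in {0,2}, choose 0; 2->0 ok
  pos 7: y in {0,2}, choose 0; 0->0 ok
  pos 8: y in {0,2}, choose 0; 0->0 ok
  pos 9: y in {0,2}, choose 0; 0->0 ok
  pos 10: y in {0,2}, choose 2; 0->2 ok
  pos 11: x in {1}, choose 1; 2->1 ok
  pos 12: y in {0,2}, choose 2; 1->2 ok
  pos 13: y in {0,2}, choose 0; 2->0 ok
  pos 14: y in {0,2}, choose 2; 0->2 ok

0,2,1,2,0,2,0,0,0,0,2,1,2,0,2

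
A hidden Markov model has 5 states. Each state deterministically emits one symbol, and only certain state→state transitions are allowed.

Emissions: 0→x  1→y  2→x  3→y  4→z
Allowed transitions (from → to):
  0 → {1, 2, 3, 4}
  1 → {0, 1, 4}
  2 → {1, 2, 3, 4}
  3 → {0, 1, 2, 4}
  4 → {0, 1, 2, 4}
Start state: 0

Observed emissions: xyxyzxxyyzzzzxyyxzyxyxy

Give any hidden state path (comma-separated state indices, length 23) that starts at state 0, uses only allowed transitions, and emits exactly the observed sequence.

0,3,0,1,4,2,2,1,1,4,4,4,4,2,1,1,0,4,1,0,1,0,1

  0: obs=x cand={0,2} pick 0 [start]
  1: obs=y cand={1,3} pick 3 [0->3 ok]
  2: obs=x cand={0,2} pick 0 [3->0 ok]
  3: obs=y cand={1,3} pick 1 [0->1 ok]
  4: obs=z cand={4} pick 4 [1->4 ok]
  5: obs=x cand={0,2} pick 2 [4->2 ok]
  6: obs=x cand={0,2} pick 2 [2->2 ok]
  7: obs=y cand={1,3} pick 1 [2->1 ok]
  8: obs=y cand={1,3} pick 1 [1->1 ok]
  9: obs=z cand={4} pick 4 [1->4 ok]
  10: obs=z cand={4} pick 4 [4->4 ok]
  11: obs=z cand={4} pick 4 [4->4 ok]
  12: obs=z cand={4} pick 4 [4->4 ok]
  13: obs=x cand={0,2} pick 2 [4->2 ok]
  14: obs=y cand={1,3} pick 1 [2->1 ok]
  15: obs=y cand={1,3} pick 1 [1->1 ok]
  16: obs=x cand={0,2} pick 0 [1->0 ok]
  17: obs=z cand={4} pick 4 [0->4 ok]
  18: obs=y cand={1,3} pick 1 [4->1 ok]
  19: obs=x cand={0,2} pick 0 [1->0 ok]
  20: obs=y cand={1,3} pick 1 [0->1 ok]
  21: obs=x cand={0,2} pick 0 [1->0 ok]
  22: obs=y cand={1,3} pick 1 [0->1 ok]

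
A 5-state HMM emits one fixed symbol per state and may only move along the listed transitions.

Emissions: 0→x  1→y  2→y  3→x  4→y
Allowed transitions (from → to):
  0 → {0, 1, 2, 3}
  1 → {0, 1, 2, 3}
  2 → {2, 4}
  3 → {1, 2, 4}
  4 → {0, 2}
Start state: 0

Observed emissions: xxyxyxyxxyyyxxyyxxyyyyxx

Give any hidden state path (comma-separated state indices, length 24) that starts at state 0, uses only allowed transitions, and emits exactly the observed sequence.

0,3,4,0,1,3,4,0,0,1,2,4,0,3,2,4,0,0,2,2,2,4,0,0

  t0 'x' -> {0,3}, take 0 (start)
  t1 'x' -> {0,3}, take 3 (0->3 ok)
  t2 'y' -> {1,2,4}, take 4 (3->4 ok)
  t3 'x' -> {0,3}, take 0 (4->0 ok)
  t4 'y' -> {1,2,4}, take 1 (0->1 ok)
  t5 'x' -> {0,3}, take 3 (1->3 ok)
  t6 'y' -> {1,2,4}, take 4 (3->4 ok)
  t7 'x' -> {0,3}, take 0 (4->0 ok)
  t8 'x' -> {0,3}, take 0 (0->0 ok)
  t9 'y' -> {1,2,4}, take 1 (0->1 ok)
  t10 'y' -> {1,2,4}, take 2 (1->2 ok)
  t11 'y' -> {1,2,4}, take 4 (2->4 ok)
  t12 'x' -> {0,3}, take 0 (4->0 ok)
  t13 'x' -> {0,3}, take 3 (0->3 ok)
  t14 'y' -> {1,2,4}, take 2 (3->2 ok)
  t15 'y' -> {1,2,4}, take 4 (2->4 ok)
  t16 'x' -> {0,3}, take 0 (4->0 ok)
  t17 'x' -> {0,3}, take 0 (0->0 ok)
  t18 'y' -> {1,2,4}, take 2 (0->2 ok)
  t19 'y' -> {1,2,4}, take 2 (2->2 ok)
  t20 'y' -> {1,2,4}, take 2 (2->2 ok)
  t21 'y' -> {1,2,4}, take 4 (2->4 ok)
  t22 'x' -> {0,3}, take 0 (4->0 ok)
  t23 'x' -> {0,3}, take 0 (0->0 ok)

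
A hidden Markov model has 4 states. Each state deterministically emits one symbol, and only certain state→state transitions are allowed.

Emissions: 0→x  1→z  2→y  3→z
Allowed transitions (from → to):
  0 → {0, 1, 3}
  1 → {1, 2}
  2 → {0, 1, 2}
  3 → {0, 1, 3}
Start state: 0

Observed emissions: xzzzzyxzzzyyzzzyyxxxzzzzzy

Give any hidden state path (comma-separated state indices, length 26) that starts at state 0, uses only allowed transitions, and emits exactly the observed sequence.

0,3,3,3,1,2,0,3,3,1,2,2,1,1,1,2,2,0,0,0,1,1,1,1,1,2

  t0 'x' -> {0}, take 0 (start)
  t1 'z' -> {1,3}, take 3 (0->3 ok)
  t2 'z' -> {1,3}, take 3 (3->3 ok)
  t3 'z' -> {1,3}, take 3 (3->3 ok)
  t4 'z' -> {1,3}, take 1 (3->1 ok)
  t5 'y' -> {2}, take 2 (1->2 ok)
  t6 'x' -> {0}, take 0 (2->0 ok)
  t7 'z' -> {1,3}, take 3 (0->3 ok)
  t8 'z' -> {1,3}, take 3 (3->3 ok)
  t9 'z' -> {1,3}, take 1 (3->1 ok)
  t10 'y' -> {2}, take 2 (1->2 ok)
  t11 'y' -> {2}, take 2 (2->2 ok)
  t12 'z' -> {1,3}, take 1 (2->1 ok)
  t13 'z' -> {1,3}, take 1 (1->1 ok)
  t14 'z' -> {1,3}, take 1 (1->1 ok)
  t15 'y' -> {2}, take 2 (1->2 ok)
  t16 'y' -> {2}, take 2 (2->2 ok)
  t17 'x' -> {0}, take 0 (2->0 ok)
  t18 'x' -> {0}, take 0 (0->0 ok)
  t19 'x' -> {0}, take 0 (0->0 ok)
  t20 'z' -> {1,3}, take 1 (0->1 ok)
  t21 'z' -> {1,3}, take 1 (1->1 ok)
  t22 'z' -> {1,3}, take 1 (1->1 ok)
  t23 'z' -> {1,3}, take 1 (1->1 ok)
  t24 'z' -> {1,3}, take 1 (1->1 ok)
  t25 'y' -> {2}, take 2 (1->2 ok)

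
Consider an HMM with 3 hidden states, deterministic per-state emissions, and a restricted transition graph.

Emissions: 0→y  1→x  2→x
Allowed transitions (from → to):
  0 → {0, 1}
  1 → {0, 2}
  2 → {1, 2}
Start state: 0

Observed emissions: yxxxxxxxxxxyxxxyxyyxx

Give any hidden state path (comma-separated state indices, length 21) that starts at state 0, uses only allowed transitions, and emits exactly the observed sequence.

0,1,2,1,2,2,2,2,1,2,1,0,1,2,1,0,1,0,0,1,2

  pos 0: y in {0}, choose 0; start
  pos 1: x in {1,2}, choose 1; 0->1 ok
  pos 2: x in {1,2}, choose 2; 1->2 ok
  pos 3: x in {1,2}, choose 1; 2->1 ok
  pos 4: x in {1,2}, choose 2; 1->2 ok
  pos 5: x in {1,2}, choose 2; 2->2 ok
  pos 6: x in {1,2}, choose 2; 2->2 ok
  pos 7: x in {1,2}, choose 2; 2->2 ok
  pos 8: x in {1,2}, choose 1; 2->1 ok
  pos 9: x in {1,2}, choose 2; 1->2 ok
  pos 10: x in {1,2}, choose 1; 2->1 ok
  pos 11: y in {0}, choose 0; 1->0 ok
  pos 12: x in {1,2}, choose 1; 0->1 ok
  pos 13: x in {1,2}, choose 2; 1->2 ok
  pos 14: x in {1,2}, choose 1; 2->1 ok
  pos 15: y in {0}, choose 0; 1->0 ok
  pos 16: x in {1,2}, choose 1; 0->1 ok
  pos 17: y in {0}, choose 0; 1->0 ok
  pos 18: y in {0}, choose 0; 0->0 ok
  pos 19: x in {1,2}, choose 1; 0->1 ok
  pos 20: x in {1,2}, choose 2; 1->2 ok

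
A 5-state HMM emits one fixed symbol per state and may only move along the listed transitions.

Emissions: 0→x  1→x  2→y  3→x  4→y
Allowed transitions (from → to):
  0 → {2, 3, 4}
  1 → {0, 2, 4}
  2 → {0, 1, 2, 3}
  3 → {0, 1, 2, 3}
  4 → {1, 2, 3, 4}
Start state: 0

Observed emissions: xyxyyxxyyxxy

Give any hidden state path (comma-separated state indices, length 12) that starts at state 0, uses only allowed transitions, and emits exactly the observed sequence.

0,2,0,2,2,3,0,4,4,3,3,2

  [0] x  {0,1,3}  => 0  start
  [1] y  {2,4}  => 2  0->2 ok
  [2] x  {0,1,3}  => 0  2->0 ok
  [3] y  {2,4}  => 2  0->2 ok
  [4] y  {2,4}  => 2  2->2 ok
  [5] x  {0,1,3}  => 3  2->3 ok
  [6] x  {0,1,3}  => 0  3->0 ok
  [7] y  {2,4}  => 4  0->4 ok
  [8] y  {2,4}  => 4  4->4 ok
  [9] x  {0,1,3}  => 3  4->3 ok
  [10] x  {0,1,3}  => 3  3->3 ok
  [11] y  {2,4}  => 2  3->2 ok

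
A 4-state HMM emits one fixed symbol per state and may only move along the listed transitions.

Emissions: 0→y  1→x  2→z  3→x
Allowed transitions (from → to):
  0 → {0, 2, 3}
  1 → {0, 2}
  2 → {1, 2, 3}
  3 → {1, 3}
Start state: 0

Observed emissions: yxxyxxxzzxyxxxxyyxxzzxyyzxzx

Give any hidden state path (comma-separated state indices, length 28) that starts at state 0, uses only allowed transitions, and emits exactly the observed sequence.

  [0] y  {0}  => 0  start
  [1] x  {1,3}  => 3  0->3 ok
  [2] x  {1,3}  => 1  3->1 ok
  [3] y  {0}  => 0  1->0 ok
  [4] x  {1,3}  => 3  0->3 ok
  [5] x  {1,3}  => 3  3->3 ok
  [6] x  {1,3}  => 1  3->1 ok
  [7] z  {2}  => 2  1->2 ok
  [8] z  {2}  => 2  2->2 ok
  [9] x  {1,3}  => 1  2->1 ok
  [10] y  {0}  => 0  1->0 ok
  [11] x  {1,3}  => 3  0->3 ok
  [12] x  {1,3}  => 3  3->3 ok
  [13] x  {1,3}  => 3  3->3 ok
  [14] x  {1,3}  => 1  3->1 ok
  [15] y  {0}  => 0  1->0 ok
  [16] y  {0}  => 0  0->0 ok
  [17] x  {1,3}  => 3  0->3 ok
  [18] x  {1,3}  => 1  3->1 ok
  [19] z  {2}  => 2  1->2 ok
  [20] z  {2}  => 2  2->2 ok
  [21] x  {1,3}  => 1  2->1 ok
  [22] y  {0}  => 0  1->0 ok
  [23] y  {0}  => 0  0->0 ok
  [24] z  {2}  => 2  0->2 ok
  [25] x  {1,3}  => 1  2->1 ok
  [26] z  {2}  => 2  1->2 ok
  [27] x  {1,3}  => 3  2->3 ok

0,3,1,0,3,3,1,2,2,1,0,3,3,3,1,0,0,3,1,2,2,1,0,0,2,1,2,3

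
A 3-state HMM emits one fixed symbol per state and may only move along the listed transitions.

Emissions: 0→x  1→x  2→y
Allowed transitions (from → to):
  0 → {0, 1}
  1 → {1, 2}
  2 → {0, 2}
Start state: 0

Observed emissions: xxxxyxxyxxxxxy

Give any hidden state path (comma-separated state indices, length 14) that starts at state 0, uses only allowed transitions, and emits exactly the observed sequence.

0,1,1,1,2,0,1,2,0,0,0,0,1,2

  t0 'x' -> {0,1}, take 0 (start)
  t1 'x' -> {0,1}, take 1 (0->1 ok)
  t2 'x' -> {0,1}, take 1 (1->1 ok)
  t3 'x' -> {0,1}, take 1 (1->1 ok)
  t4 'y' -> {2}, take 2 (1->2 ok)
  t5 'x' -> {0,1}, take 0 (2->0 ok)
  t6 'x' -> {0,1}, take 1 (0->1 ok)
  t7 'y' -> {2}, take 2 (1->2 ok)
  t8 'x' -> {0,1}, take 0 (2->0 ok)
  t9 'x' -> {0,1}, take 0 (0->0 ok)
  t10 'x' -> {0,1}, take 0 (0->0 ok)
  t11 'x' -> {0,1}, take 0 (0->0 ok)
  t12 'x' -> {0,1}, take 1 (0->1 ok)
  t13 'y' -> {2}, take 2 (1->2 ok)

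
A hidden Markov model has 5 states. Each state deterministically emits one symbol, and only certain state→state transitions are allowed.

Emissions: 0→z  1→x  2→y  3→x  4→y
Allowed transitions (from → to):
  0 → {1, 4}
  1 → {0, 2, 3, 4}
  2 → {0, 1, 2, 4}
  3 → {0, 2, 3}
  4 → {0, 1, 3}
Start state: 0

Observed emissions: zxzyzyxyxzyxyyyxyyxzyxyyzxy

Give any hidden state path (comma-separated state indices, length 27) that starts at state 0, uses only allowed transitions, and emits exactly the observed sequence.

0,1,0,4,0,4,3,2,1,0,4,1,2,2,4,3,2,4,3,0,4,3,2,2,0,1,4

  t0 'z' -> {0}, take 0 (start)
  t1 'x' -> {1,3}, take 1 (0->1 ok)
  t2 'z' -> {0}, take 0 (1->0 ok)
  t3 'y' -> {2,4}, take 4 (0->4 ok)
  t4 'z' -> {0}, take 0 (4->0 ok)
  t5 'y' -> {2,4}, take 4 (0->4 ok)
  t6 'x' -> {1,3}, take 3 (4->3 ok)
  t7 'y' -> {2,4}, take 2 (3->2 ok)
  t8 'x' -> {1,3}, take 1 (2->1 ok)
  t9 'z' -> {0}, take 0 (1->0 ok)
  t10 'y' -> {2,4}, take 4 (0->4 ok)
  t11 'x' -> {1,3}, take 1 (4->1 ok)
  t12 'y' -> {2,4}, take 2 (1->2 ok)
  t13 'y' -> {2,4}, take 2 (2->2 ok)
  t14 'y' -> {2,4}, take 4 (2->4 ok)
  t15 'x' -> {1,3}, take 3 (4->3 ok)
  t16 'y' -> {2,4}, take 2 (3->2 ok)
  t17 'y' -> {2,4}, take 4 (2->4 ok)
  t18 'x' -> {1,3}, take 3 (4->3 ok)
  t19 'z' -> {0}, take 0 (3->0 ok)
  t20 'y' -> {2,4}, take 4 (0->4 ok)
  t21 'x' -> {1,3}, take 3 (4->3 ok)
  t22 'y' -> {2,4}, take 2 (3->2 ok)
  t23 'y' -> {2,4}, take 2 (2->2 ok)
  t24 'z' -> {0}, take 0 (2->0 ok)
  t25 'x' -> {1,3}, take 1 (0->1 ok)
  t26 'y' -> {2,4}, take 4 (1->4 ok)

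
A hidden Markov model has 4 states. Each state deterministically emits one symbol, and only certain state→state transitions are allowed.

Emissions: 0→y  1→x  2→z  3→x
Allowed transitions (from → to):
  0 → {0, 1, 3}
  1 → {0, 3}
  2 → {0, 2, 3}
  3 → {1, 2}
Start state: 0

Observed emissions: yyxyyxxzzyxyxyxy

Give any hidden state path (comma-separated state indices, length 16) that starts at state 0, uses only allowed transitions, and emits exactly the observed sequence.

  0: obs=y cand={0} pick 0 [start]
  1: obs=y cand={0} pick 0 [0->0 ok]
  2: obs=x cand={1,3} pick 1 [0->1 ok]
  3: obs=y cand={0} pick 0 [1->0 ok]
  4: obs=y cand={0} pick 0 [0->0 ok]
  5: obs=x cand={1,3} pick 1 [0->1 ok]
  6: obs=x cand={1,3} pick 3 [1->3 ok]
  7: obs=z cand={2} pick 2 [3->2 ok]
  8: obs=z cand={2} pick 2 [2->2 ok]
  9: obs=y cand={0} pick 0 [2->0 ok]
  10: obs=x cand={1,3} pick 1 [0->1 ok]
  11: obs=y cand={0} pick 0 [1->0 ok]
  12: obs=x cand={1,3} pick 1 [0->1 ok]
  13: obs=y cand={0} pick 0 [1->0 ok]
  14: obs=x cand={1,3} pick 1 [0->1 ok]
  15: obs=y cand={0} pick 0 [1->0 ok]

0,0,1,0,0,1,3,2,2,0,1,0,1,0,1,0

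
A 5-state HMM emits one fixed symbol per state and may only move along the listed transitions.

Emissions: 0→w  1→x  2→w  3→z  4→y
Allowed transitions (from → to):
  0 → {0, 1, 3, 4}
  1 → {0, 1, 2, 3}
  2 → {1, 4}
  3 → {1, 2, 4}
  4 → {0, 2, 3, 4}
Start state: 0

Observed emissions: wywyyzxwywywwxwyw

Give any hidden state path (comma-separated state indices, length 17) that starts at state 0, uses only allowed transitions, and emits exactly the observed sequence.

  t0 'w' -> {0,2}, take 0 (start)
  t1 'y' -> {4}, take 4 (0->4 ok)
  t2 'w' -> {0,2}, take 0 (4->0 ok)
  t3 'y' -> {4}, take 4 (0->4 ok)
  t4 'y' -> {4}, take 4 (4->4 ok)
  t5 'z' -> {3}, take 3 (4->3 ok)
  t6 'x' -> {1}, take 1 (3->1 ok)
  t7 'w' -> {0,2}, take 0 (1->0 ok)
  t8 'y' -> {4}, take 4 (0->4 ok)
  t9 'w' -> {0,2}, take 2 (4->2 ok)
  t10 'y' -> {4}, take 4 (2->4 ok)
  t11 'w' -> {0,2}, take 0 (4->0 ok)
  t12 'w' -> {0,2}, take 0 (0->0 ok)
  t13 'x' -> {1}, take 1 (0->1 ok)
  t14 'w' -> {0,2}, take 2 (1->2 ok)
  t15 'y' -> {4}, take 4 (2->4 ok)
  t16 'w' -> {0,2}, take 0 (4->0 ok)

0,4,0,4,4,3,1,0,4,2,4,0,0,1,2,4,0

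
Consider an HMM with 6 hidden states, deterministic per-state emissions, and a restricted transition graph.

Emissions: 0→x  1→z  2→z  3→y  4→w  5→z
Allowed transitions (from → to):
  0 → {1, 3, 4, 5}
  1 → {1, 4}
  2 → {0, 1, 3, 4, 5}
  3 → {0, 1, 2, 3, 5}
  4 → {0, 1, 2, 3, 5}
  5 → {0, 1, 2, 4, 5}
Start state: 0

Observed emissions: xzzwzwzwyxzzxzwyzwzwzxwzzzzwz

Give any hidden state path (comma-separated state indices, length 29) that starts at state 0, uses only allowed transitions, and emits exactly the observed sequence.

  0: obs=x cand={0} pick 0 [start]
  1: obs=z cand={1,2,5} pick 1 [0->1 ok]
  2: obs=z cand={1,2,5} pick 1 [1->1 ok]
  3: obs=w cand={4} pick 4 [1->4 ok]
  4: obs=z cand={1,2,5} pick 5 [4->5 ok]
  5: obs=w cand={4} pick 4 [5->4 ok]
  6: obs=z cand={1,2,5} pick 1 [4->1 ok]
  7: obs=w cand={4} pick 4 [1->4 ok]
  8: obs=y cand={3} pick 3 [4->3 ok]
  9: obs=x cand={0} pick 0 [3->0 ok]
  10: obs=z cand={1,2,5} pick 5 [0->5 ok]
  11: obs=z cand={1,2,5} pick 2 [5->2 ok]
  12: obs=x cand={0} pick 0 [2->0 ok]
  13: obs=z cand={1,2,5} pick 1 [0->1 ok]
  14: obs=w cand={4} pick 4 [1->4 ok]
  15: obs=y cand={3} pick 3 [4->3 ok]
  16: obs=z cand={1,2,5} pick 1 [3->1 ok]
  17: obs=w cand={4} pick 4 [1->4 ok]
  18: obs=z cand={1,2,5} pick 1 [4->1 ok]
  19: obs=w cand={4} pick 4 [1->4 ok]
  20: obs=z cand={1,2,5} pick 5 [4->5 ok]
  21: obs=x cand={0} pick 0 [5->0 ok]
  22: obs=w cand={4} pick 4 [0->4 ok]
  23: obs=z cand={1,2,5} pick 5 [4->5 ok]
  24: obs=z cand={1,2,5} pick 1 [5->1 ok]
  25: obs=z cand={1,2,5} pick 1 [1->1 ok]
  26: obs=z cand={1,2,5} pick 1 [1->1 ok]
  27: obs=w cand={4} pick 4 [1->4 ok]
  28: obs=z cand={1,2,5} pick 2 [4->2 ok]

0,1,1,4,5,4,1,4,3,0,5,2,0,1,4,3,1,4,1,4,5,0,4,5,1,1,1,4,2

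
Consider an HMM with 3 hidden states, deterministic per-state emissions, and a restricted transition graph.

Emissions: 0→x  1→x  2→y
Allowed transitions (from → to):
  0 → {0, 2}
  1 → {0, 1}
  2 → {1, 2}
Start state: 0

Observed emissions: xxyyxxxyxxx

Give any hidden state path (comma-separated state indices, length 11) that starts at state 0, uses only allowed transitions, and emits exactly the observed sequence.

  t0 'x' -> {0,1}, take 0 (start)
  t1 'x' -> {0,1}, take 0 (0->0 ok)
  t2 'y' -> {2}, take 2 (0->2 ok)
  t3 'y' -> {2}, take 2 (2->2 ok)
  t4 'x' -> {0,1}, take 1 (2->1 ok)
  t5 'x' -> {0,1}, take 1 (1->1 ok)
  t6 'x' -> {0,1}, take 0 (1->0 ok)
  t7 'y' -> {2}, take 2 (0->2 ok)
  t8 'x' -> {0,1}, take 1 (2->1 ok)
  t9 'x' -> {0,1}, take 0 (1->0 ok)
  t10 'x' -> {0,1}, take 0 (0->0 ok)

0,0,2,2,1,1,0,2,1,0,0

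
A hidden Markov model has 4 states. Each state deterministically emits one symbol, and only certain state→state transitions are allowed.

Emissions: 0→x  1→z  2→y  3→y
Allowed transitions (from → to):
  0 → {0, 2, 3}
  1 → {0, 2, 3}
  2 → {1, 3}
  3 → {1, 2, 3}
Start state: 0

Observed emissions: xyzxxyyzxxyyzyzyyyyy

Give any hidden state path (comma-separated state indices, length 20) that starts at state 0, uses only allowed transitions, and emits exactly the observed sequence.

0,2,1,0,0,3,2,1,0,0,2,3,1,2,1,2,3,3,3,2

  [0] x  {0}  => 0  start
  [1] y  {2,3}  => 2  0->2 ok
  [2] z  {1}  => 1  2->1 ok
  [3] x  {0}  => 0  1->0 ok
  [4] x  {0}  => 0  0->0 ok
  [5] y  {2,3}  => 3  0->3 ok
  [6] y  {2,3}  => 2  3->2 ok
  [7] z  {1}  => 1  2->1 ok
  [8] x  {0}  => 0  1->0 ok
  [9] x  {0}  => 0  0->0 ok
  [10] y  {2,3}  => 2  0->2 ok
  [11] y  {2,3}  => 3  2->3 ok
  [12] z  {1}  => 1  3->1 ok
  [13] y  {2,3}  => 2  1->2 ok
  [14] z  {1}  => 1  2->1 ok
  [15] y  {2,3}  => 2  1->2 ok
  [16] y  {2,3}  => 3  2->3 ok
  [17] y  {2,3}  => 3  3->3 ok
  [18] y  {2,3}  => 3  3->3 ok
  [19] y  {2,3}  => 2  3->2 ok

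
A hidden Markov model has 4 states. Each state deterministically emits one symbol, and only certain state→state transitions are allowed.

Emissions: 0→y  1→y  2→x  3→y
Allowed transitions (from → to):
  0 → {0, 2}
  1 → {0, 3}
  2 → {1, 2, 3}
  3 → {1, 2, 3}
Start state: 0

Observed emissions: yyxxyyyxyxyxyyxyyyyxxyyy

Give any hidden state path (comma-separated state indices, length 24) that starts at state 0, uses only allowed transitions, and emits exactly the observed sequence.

  0: obs=y cand={0,1,3} pick 0 [start]
  1: obs=y cand={0,1,3} pick 0 [0->0 ok]
  2: obs=x cand={2} pick 2 [0->2 ok]
  3: obs=x cand={2} pick 2 [2->2 ok]
  4: obs=y cand={0,1,3} pick 1 [2->1 ok]
  5: obs=y cand={0,1,3} pick 3 [1->3 ok]
  6: obs=y cand={0,1,3} pick 3 [3->3 ok]
  7: obs=x cand={2} pick 2 [3->2 ok]
  8: obs=y cand={0,1,3} pick 3 [2->3 ok]
  9: obs=x cand={2} pick 2 [3->2 ok]
  10: obs=y cand={0,1,3} pick 3 [2->3 ok]
  11: obs=x cand={2} pick 2 [3->2 ok]
  12: obs=y cand={0,1,3} pick 3 [2->3 ok]
  13: obs=y cand={0,1,3} pick 3 [3->3 ok]
  14: obs=x cand={2} pick 2 [3->2 ok]
  15: obs=y cand={0,1,3} pick 1 [2->1 ok]
  16: obs=y cand={0,1,3} pick 0 [1->0 ok]
  17: obs=y cand={0,1,3} pick 0 [0->0 ok]
  18: obs=y cand={0,1,3} pick 0 [0->0 ok]
  19: obs=x cand={2} pick 2 [0->2 ok]
  20: obs=x cand={2} pick 2 [2->2 ok]
  21: obs=y cand={0,1,3} pick 1 [2->1 ok]
  22: obs=y cand={0,1,3} pick 0 [1->0 ok]
  23: obs=y cand={0,1,3} pick 0 [0->0 ok]

0,0,2,2,1,3,3,2,3,2,3,2,3,3,2,1,0,0,0,2,2,1,0,0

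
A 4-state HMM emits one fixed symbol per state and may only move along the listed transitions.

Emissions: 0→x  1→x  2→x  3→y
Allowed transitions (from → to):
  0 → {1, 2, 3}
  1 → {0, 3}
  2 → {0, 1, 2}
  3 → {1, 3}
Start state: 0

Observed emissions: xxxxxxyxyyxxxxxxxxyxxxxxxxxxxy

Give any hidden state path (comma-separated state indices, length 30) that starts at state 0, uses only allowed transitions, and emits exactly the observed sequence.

0,2,1,0,1,0,3,1,3,3,1,0,2,0,1,0,2,1,3,1,0,2,1,0,2,2,1,0,1,3

  [0] x  {0,1,2}  => 0  start
  [1] x  {0,1,2}  => 2  0->2 ok
  [2] x  {0,1,2}  => 1  2->1 ok
  [3] x  {0,1,2}  => 0  1->0 ok
  [4] x  {0,1,2}  => 1  0->1 ok
  [5] x  {0,1,2}  => 0  1->0 ok
  [6] y  {3}  => 3  0->3 ok
  [7] x  {0,1,2}  => 1  3->1 ok
  [8] y  {3}  => 3  1->3 ok
  [9] y  {3}  => 3  3->3 ok
  [10] x  {0,1,2}  => 1  3->1 ok
  [11] x  {0,1,2}  => 0  1->0 ok
  [12] x  {0,1,2}  => 2  0->2 ok
  [13] x  {0,1,2}  => 0  2->0 ok
  [14] x  {0,1,2}  => 1  0->1 ok
  [15] x  {0,1,2}  => 0  1->0 ok
  [16] x  {0,1,2}  => 2  0->2 ok
  [17] x  {0,1,2}  => 1  2->1 ok
  [18] y  {3}  => 3  1->3 ok
  [19] x  {0,1,2}  => 1  3->1 ok
  [20] x  {0,1,2}  => 0  1->0 ok
  [21] x  {0,1,2}  => 2  0->2 ok
  [22] x  {0,1,2}  => 1  2->1 ok
  [23] x  {0,1,2}  => 0  1->0 ok
  [24] x  {0,1,2}  => 2  0->2 ok
  [25] x  {0,1,2}  => 2  2->2 ok
  [26] x  {0,1,2}  => 1  2->1 ok
  [27] x  {0,1,2}  => 0  1->0 ok
  [28] x  {0,1,2}  => 1  0->1 ok
  [29] y  {3}  => 3  1->3 ok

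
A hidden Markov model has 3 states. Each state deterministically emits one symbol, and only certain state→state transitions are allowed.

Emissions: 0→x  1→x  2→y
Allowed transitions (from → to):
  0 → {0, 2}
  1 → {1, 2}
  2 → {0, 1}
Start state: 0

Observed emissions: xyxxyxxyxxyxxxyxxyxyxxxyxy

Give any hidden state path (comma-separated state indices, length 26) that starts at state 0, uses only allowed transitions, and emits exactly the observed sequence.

  t0 'x' -> {0,1}, take 0 (start)
  t1 'y' -> {2}, take 2 (0->2 ok)
  t2 'x' -> {0,1}, take 1 (2->1 ok)
  t3 'x' -> {0,1}, take 1 (1->1 ok)
  t4 'y' -> {2}, take 2 (1->2 ok)
  t5 'x' -> {0,1}, take 1 (2->1 ok)
  t6 'x' -> {0,1}, take 1 (1->1 ok)
  t7 'y' -> {2}, take 2 (1->2 ok)
  t8 'x' -> {0,1}, take 1 (2->1 ok)
  t9 'x' -> {0,1}, take 1 (1->1 ok)
  t10 'y' -> {2}, take 2 (1->2 ok)
  t11 'x' -> {0,1}, take 0 (2->0 ok)
  t12 'x' -> {0,1}, take 0 (0->0 ok)
  t13 'x' -> {0,1}, take 0 (0->0 ok)
  t14 'y' -> {2}, take 2 (0->2 ok)
  t15 'x' -> {0,1}, take 1 (2->1 ok)
  t16 'x' -> {0,1}, take 1 (1->1 ok)
  t17 'y' -> {2}, take 2 (1->2 ok)
  t18 'x' -> {0,1}, take 1 (2->1 ok)
  t19 'y' -> {2}, take 2 (1->2 ok)
  t20 'x' -> {0,1}, take 0 (2->0 ok)
  t21 'x' -> {0,1}, take 0 (0->0 ok)
  t22 'x' -> {0,1}, take 0 (0->0 ok)
  t23 'y' -> {2}, take 2 (0->2 ok)
  t24 'x' -> {0,1}, take 1 (2->1 ok)
  t25 'y' -> {2}, take 2 (1->2 ok)

0,2,1,1,2,1,1,2,1,1,2,0,0,0,2,1,1,2,1,2,0,0,0,2,1,2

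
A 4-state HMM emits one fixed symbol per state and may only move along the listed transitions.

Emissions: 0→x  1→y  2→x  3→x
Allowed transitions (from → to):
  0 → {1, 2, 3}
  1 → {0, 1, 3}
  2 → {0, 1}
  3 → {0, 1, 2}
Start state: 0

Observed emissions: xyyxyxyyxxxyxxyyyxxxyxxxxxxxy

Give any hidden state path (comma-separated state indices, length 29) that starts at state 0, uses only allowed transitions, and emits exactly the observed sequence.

  pos 0: x in {0,2,3}, choose 0; start
  pos 1: y in {1}, choose 1; 0->1 ok
  pos 2: y in {1}, choose 1; 1->1 ok
  pos 3: x in {0,2,3}, choose 0; 1->0 ok
  pos 4: y in {1}, choose 1; 0->1 ok
  pos 5: x in {0,2,3}, choose 3; 1->3 ok
  pos 6: y in {1}, choose 1; 3->1 ok
  pos 7: y in {1}, choose 1; 1->1 ok
  pos 8: x in {0,2,3}, choose 3; 1->3 ok
  pos 9: x in {0,2,3}, choose 0; 3->0 ok
  pos 10: x in {0,2,3}, choose 2; 0->2 ok
  pos 11: y in {1}, choose 1; 2->1 ok
  pos 12: x in {0,2,3}, choose 0; 1->0 ok
  pos 13: x in {0,2,3}, choose 2; 0->2 ok
  pos 14: y in {1}, choose 1; 2->1 ok
  pos 15: y in {1}, choose 1; 1->1 ok
  pos 16: y in {1}, choose 1; 1->1 ok
  pos 17: x in {0,2,3}, choose 0; 1->0 ok
  pos 18: x in {0,2,3}, choose 2; 0->2 ok
  pos 19: x in {0,2,3}, choose 0; 2->0 ok
  pos 20: y in {1}, choose 1; 0->1 ok
  pos 21: x in {0,2,3}, choose 3; 1->3 ok
  pos 22: x in {0,2,3}, choose 0; 3->0 ok
  pos 23: x in {0,2,3}, choose 2; 0->2 ok
  pos 24: x in {0,2,3}, choose 0; 2->0 ok
  pos 25: x in {0,2,3}, choose 2; 0->2 ok
  pos 26: x in {0,2,3}, choose 0; 2->0 ok
  pos 27: x in {0,2,3}, choose 2; 0->2 ok
  pos 28: y in {1}, choose 1; 2->1 ok

0,1,1,0,1,3,1,1,3,0,2,1,0,2,1,1,1,0,2,0,1,3,0,2,0,2,0,2,1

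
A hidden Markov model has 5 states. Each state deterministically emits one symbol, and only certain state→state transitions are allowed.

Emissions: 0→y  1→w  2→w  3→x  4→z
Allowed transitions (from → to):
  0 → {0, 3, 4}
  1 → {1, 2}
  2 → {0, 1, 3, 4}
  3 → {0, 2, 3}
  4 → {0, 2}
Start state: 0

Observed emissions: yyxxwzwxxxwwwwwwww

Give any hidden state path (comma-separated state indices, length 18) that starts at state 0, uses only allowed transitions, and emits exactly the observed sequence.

0,0,3,3,2,4,2,3,3,3,2,1,1,1,1,1,1,1

  pos 0: y in {0}, choose 0; start
  pos 1: y in {0}, choose 0; 0->0 ok
  pos 2: x in {3}, choose 3; 0->3 ok
  pos 3: x in {3}, choose 3; 3->3 ok
  pos 4: w in {1,2}, choose 2; 3->2 ok
  pos 5: z in {4}, choose 4; 2->4 ok
  pos 6: w in {1,2}, choose 2; 4->2 ok
  pos 7: x in {3}, choose 3; 2->3 ok
  pos 8: x in {3}, choose 3; 3->3 ok
  pos 9: x in {3}, choose 3; 3->3 ok
  pos 10: w in {1,2}, choose 2; 3->2 ok
  pos 11: w in {1,2}, choose 1; 2->1 ok
  pos 12: w in {1,2}, choose 1; 1->1 ok
  pos 13: w in {1,2}, choose 1; 1->1 ok
  pos 14: w in {1,2}, choose 1; 1->1 ok
  pos 15: w in {1,2}, choose 1; 1->1 ok
  pos 16: w in {1,2}, choose 1; 1->1 ok
  pos 17: w in {1,2}, choose 1; 1->1 ok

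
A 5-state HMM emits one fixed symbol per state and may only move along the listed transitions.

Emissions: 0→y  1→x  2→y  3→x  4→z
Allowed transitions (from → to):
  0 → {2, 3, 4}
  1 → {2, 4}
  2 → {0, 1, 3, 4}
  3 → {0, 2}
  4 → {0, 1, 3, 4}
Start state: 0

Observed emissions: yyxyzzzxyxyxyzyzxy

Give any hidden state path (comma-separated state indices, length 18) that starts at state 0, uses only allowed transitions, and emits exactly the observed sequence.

  0: obs=y cand={0,2} pick 0 [start]
  1: obs=y cand={0,2} pick 2 [0->2 ok]
  2: obs=x cand={1,3} pick 1 [2->1 ok]
  3: obs=y cand={0,2} pick 2 [1->2 ok]
  4: obs=z cand={4} pick 4 [2->4 ok]
  5: obs=z cand={4} pick 4 [4->4 ok]
  6: obs=z cand={4} pick 4 [4->4 ok]
  7: obs=x cand={1,3} pick 3 [4->3 ok]
  8: obs=y cand={0,2} pick 0 [3->0 ok]
  9: obs=x cand={1,3} pick 3 [0->3 ok]
  10: obs=y cand={0,2} pick 0 [3->0 ok]
  11: obs=x cand={1,3} pick 3 [0->3 ok]
  12: obs=y cand={0,2} pick 0 [3->0 ok]
  13: obs=z cand={4} pick 4 [0->4 ok]
  14: obs=y cand={0,2} pick 0 [4->0 ok]
  15: obs=z cand={4} pick 4 [0->4 ok]
  16: obs=x cand={1,3} pick 3 [4->3 ok]
  17: obs=y cand={0,2} pick 0 [3->0 ok]

0,2,1,2,4,4,4,3,0,3,0,3,0,4,0,4,3,0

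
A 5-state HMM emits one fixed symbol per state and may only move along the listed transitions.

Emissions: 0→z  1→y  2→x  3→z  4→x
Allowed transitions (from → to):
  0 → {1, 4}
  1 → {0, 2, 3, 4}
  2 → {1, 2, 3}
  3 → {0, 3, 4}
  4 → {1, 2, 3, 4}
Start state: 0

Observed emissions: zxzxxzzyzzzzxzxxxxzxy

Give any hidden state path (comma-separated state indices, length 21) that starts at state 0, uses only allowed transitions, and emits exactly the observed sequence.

  [0] z  {0,3}  => 0  start
  [1] x  {2,4}  => 4  0->4 ok
  [2] z  {0,3}  => 3  4->3 ok
  [3] x  {2,4}  => 4  3->4 ok
  [4] x  {2,4}  => 2  4->2 ok
  [5] z  {0,3}  => 3  2->3 ok
  [6] z  {0,3}  => 0  3->0 ok
  [7] y  {1}  => 1  0->1 ok
  [8] z  {0,3}  => 3  1->3 ok
  [9] z  {0,3}  => 3  3->3 ok
  [10] z  {0,3}  => 3  3->3 ok
  [11] z  {0,3}  => 0  3->0 ok
  [12] x  {2,4}  => 4  0->4 ok
  [13] z  {0,3}  => 3  4->3 ok
  [14] x  {2,4}  => 4  3->4 ok
  [15] x  {2,4}  => 4  4->4 ok
  [16] x  {2,4}  => 4  4->4 ok
  [17] x  {2,4}  => 4  4->4 ok
  [18] z  {0,3}  => 3  4->3 ok
  [19] x  {2,4}  => 4  3->4 ok
  [20] y  {1}  => 1  4->1 ok

0,4,3,4,2,3,0,1,3,3,3,0,4,3,4,4,4,4,3,4,1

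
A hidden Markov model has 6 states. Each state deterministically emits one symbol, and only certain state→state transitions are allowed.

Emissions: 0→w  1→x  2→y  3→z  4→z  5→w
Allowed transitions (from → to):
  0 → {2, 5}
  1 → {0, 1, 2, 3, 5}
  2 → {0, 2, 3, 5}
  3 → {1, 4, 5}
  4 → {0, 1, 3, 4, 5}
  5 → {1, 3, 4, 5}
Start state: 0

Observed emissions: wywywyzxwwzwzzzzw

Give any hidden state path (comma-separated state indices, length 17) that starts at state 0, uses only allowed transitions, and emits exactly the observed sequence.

  t0 'w' -> {0,5}, take 0 (start)
  t1 'y' -> {2}, take 2 (0->2 ok)
  t2 'w' -> {0,5}, take 0 (2->0 ok)
  t3 'y' -> {2}, take 2 (0->2 ok)
  t4 'w' -> {0,5}, take 0 (2->0 ok)
  t5 'y' -> {2}, take 2 (0->2 ok)
  t6 'z' -> {3,4}, take 3 (2->3 ok)
  t7 'x' -> {1}, take 1 (3->1 ok)
  t8 'w' -> {0,5}, take 5 (1->5 ok)
  t9 'w' -> {0,5}, take 5 (5->5 ok)
  t10 'z' -> {3,4}, take 3 (5->3 ok)
  t11 'w' -> {0,5}, take 5 (3->5 ok)
  t12 'z' -> {3,4}, take 4 (5->4 ok)
  t13 'z' -> {3,4}, take 4 (4->4 ok)
  t14 'z' -> {3,4}, take 4 (4->4 ok)
  t15 'z' -> {3,4}, take 4 (4->4 ok)
  t16 'w' -> {0,5}, take 5 (4->5 ok)

0,2,0,2,0,2,3,1,5,5,3,5,4,4,4,4,5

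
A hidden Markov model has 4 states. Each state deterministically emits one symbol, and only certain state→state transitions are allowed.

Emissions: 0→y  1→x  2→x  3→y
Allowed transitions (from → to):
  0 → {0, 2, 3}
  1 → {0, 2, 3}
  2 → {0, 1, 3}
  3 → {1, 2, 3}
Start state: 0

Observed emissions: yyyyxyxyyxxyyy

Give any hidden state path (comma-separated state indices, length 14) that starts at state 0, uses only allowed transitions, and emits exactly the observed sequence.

0,0,3,3,1,3,1,0,0,2,1,0,0,3

  pos 0: y in {0,3}, choose 0; start
  pos 1: y in {0,3}, choose 0; 0->0 ok
  pos 2: y in {0,3}, choose 3; 0->3 ok
  pos 3: y in {0,3}, choose 3; 3->3 ok
  pos 4: x in {1,2}, choose 1; 3->1 ok
  pos 5: y in {0,3}, choose 3; 1->3 ok
  pos 6: x in {1,2}, choose 1; 3->1 ok
  pos 7: y in {0,3}, choose 0; 1->0 ok
  pos 8: y in {0,3}, choose 0; 0->0 ok
  pos 9: x in {1,2}, choose 2; 0->2 ok
  pos 10: x in {1,2}, choose 1; 2->1 ok
  pos 11: y in {0,3}, choose 0; 1->0 ok
  pos 12: y in {0,3}, choose 0; 0->0 ok
  pos 13: y in {0,3}, choose 3; 0->3 ok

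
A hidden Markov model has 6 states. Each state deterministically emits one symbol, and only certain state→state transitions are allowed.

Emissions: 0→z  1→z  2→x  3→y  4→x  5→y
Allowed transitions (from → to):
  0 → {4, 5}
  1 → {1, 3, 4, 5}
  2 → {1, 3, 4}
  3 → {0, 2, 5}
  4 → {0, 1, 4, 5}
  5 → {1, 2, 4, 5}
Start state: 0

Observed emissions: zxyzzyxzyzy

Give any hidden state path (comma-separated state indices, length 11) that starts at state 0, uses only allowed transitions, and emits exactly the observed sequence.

  pos 0: z in {0,1}, choose 0; start
  pos 1: x in {2,4}, choose 4; 0->4 ok
  pos 2: y in {3,5}, choose 5; 4->5 ok
  pos 3: z in {0,1}, choose 1; 5->1 ok
  pos 4: z in {0,1}, choose 1; 1->1 ok
  pos 5: y in {3,5}, choose 5; 1->5 ok
  pos 6: x in {2,4}, choose 2; 5->2 ok
  pos 7: z in {0,1}, choose 1; 2->1 ok
  pos 8: y in {3,5}, choose 5; 1->5 ok
  pos 9: z in {0,1}, choose 1; 5->1 ok
  pos 10: y in {3,5}, choose 5; 1->5 ok

0,4,5,1,1,5,2,1,5,1,5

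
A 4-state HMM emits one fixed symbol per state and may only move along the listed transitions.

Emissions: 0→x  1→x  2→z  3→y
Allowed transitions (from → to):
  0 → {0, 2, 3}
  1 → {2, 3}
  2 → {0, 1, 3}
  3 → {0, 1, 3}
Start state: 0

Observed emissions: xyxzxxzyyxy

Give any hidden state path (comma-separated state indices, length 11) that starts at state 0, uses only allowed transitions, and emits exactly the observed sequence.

  t0 'x' -> {0,1}, take 0 (start)
  t1 'y' -> {3}, take 3 (0->3 ok)
  t2 'x' -> {0,1}, take 0 (3->0 ok)
  t3 'z' -> {2}, take 2 (0->2 ok)
  t4 'x' -> {0,1}, take 0 (2->0 ok)
  t5 'x' -> {0,1}, take 0 (0->0 ok)
  t6 'z' -> {2}, take 2 (0->2 ok)
  t7 'y' -> {3}, take 3 (2->3 ok)
  t8 'y' -> {3}, take 3 (3->3 ok)
  t9 'x' -> {0,1}, take 1 (3->1 ok)
  t10 'y' -> {3}, take 3 (1->3 ok)

0,3,0,2,0,0,2,3,3,1,3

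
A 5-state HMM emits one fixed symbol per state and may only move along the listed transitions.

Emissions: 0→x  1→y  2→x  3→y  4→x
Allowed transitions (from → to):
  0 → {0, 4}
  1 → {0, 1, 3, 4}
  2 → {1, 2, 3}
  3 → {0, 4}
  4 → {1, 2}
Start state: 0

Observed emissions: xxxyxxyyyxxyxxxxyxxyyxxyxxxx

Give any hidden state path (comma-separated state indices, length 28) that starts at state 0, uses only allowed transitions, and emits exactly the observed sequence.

  0: obs=x cand={0,2,4} pick 0 [start]
  1: obs=x cand={0,2,4} pick 0 [0->0 ok]
  2: obs=x cand={0,2,4} pick 4 [0->4 ok]
  3: obs=y cand={1,3} pick 1 [4->1 ok]
  4: obs=x cand={0,2,4} pick 0 [1->0 ok]
  5: obs=x cand={0,2,4} pick 4 [0->4 ok]
  6: obs=y cand={1,3} pick 1 [4->1 ok]
  7: obs=y cand={1,3} pick 1 [1->1 ok]
  8: obs=y cand={1,3} pick 1 [1->1 ok]
  9: obs=x cand={0,2,4} pick 4 [1->4 ok]
  10: obs=x cand={0,2,4} pick 2 [4->2 ok]
  11: obs=y cand={1,3} pick 3 [2->3 ok]
  12: obs=x cand={0,2,4} pick 0 [3->0 ok]
  13: obs=x cand={0,2,4} pick 0 [0->0 ok]
  14: obs=x cand={0,2,4} pick 4 [0->4 ok]
  15: obs=x cand={0,2,4} pick 2 [4->2 ok]
  16: obs=y cand={1,3} pick 1 [2->1 ok]
  17: obs=x cand={0,2,4} pick 4 [1->4 ok]
  18: obs=x cand={0,2,4} pick 2 [4->2 ok]
  19: obs=y cand={1,3} pick 1 [2->1 ok]
  20: obs=y cand={1,3} pick 3 [1->3 ok]
  21: obs=x cand={0,2,4} pick 0 [3->0 ok]
  22: obs=x cand={0,2,4} pick 4 [0->4 ok]
  23: obs=y cand={1,3} pick 1 [4->1 ok]
  24: obs=x cand={0,2,4} pick 0 [1->0 ok]
  25: obs=x cand={0,2,4} pick 0 [0->0 ok]
  26: obs=x cand={0,2,4} pick 0 [0->0 ok]
  27: obs=x cand={0,2,4} pick 4 [0->4 ok]

0,0,4,1,0,4,1,1,1,4,2,3,0,0,4,2,1,4,2,1,3,0,4,1,0,0,0,4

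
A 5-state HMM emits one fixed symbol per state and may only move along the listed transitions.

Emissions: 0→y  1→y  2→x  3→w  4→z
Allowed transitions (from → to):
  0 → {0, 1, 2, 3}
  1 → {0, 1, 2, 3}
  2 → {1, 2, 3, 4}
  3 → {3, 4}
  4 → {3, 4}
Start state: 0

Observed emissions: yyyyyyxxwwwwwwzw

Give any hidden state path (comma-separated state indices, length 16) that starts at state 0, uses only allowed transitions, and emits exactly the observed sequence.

  pos 0: y in {0,1}, choose 0; start
  pos 1: y in {0,1}, choose 0; 0->0 ok
  pos 2: y in {0,1}, choose 1; 0->1 ok
  pos 3: y in {0,1}, choose 1; 1->1 ok
  pos 4: y in {0,1}, choose 1; 1->1 ok
  pos 5: y in {0,1}, choose 0; 1->0 ok
  pos 6: x in {2}, choose 2; 0->2 ok
  pos 7: x in {2}, choose 2; 2->2 ok
  pos 8: w in {3}, choose 3; 2->3 ok
  pos 9: w in {3}, choose 3; 3->3 ok
  pos 10: w in {3}, choose 3; 3->3 ok
  pos 11: w in {3}, choose 3; 3->3 ok
  pos 12: w in {3}, choose 3; 3->3 ok
  pos 13: w in {3}, choose 3; 3->3 ok
  pos 14: z in {4}, choose 4; 3->4 ok
  pos 15: w in {3}, choose 3; 4->3 ok

0,0,1,1,1,0,2,2,3,3,3,3,3,3,4,3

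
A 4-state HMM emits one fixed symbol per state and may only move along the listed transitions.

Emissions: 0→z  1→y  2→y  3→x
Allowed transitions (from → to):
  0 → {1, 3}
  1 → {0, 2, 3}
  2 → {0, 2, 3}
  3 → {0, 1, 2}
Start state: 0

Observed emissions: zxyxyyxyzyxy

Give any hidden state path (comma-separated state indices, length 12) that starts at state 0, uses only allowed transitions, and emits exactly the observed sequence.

0,3,2,3,2,2,3,2,0,1,3,1

  [0] z  {0}  => 0  start
  [1] x  {3}  => 3  0->3 ok
  [2] y  {1,2}  => 2  3->2 ok
  [3] x  {3}  => 3  2->3 ok
  [4] y  {1,2}  => 2  3->2 ok
  [5] y  {1,2}  => 2  2->2 ok
  [6] x  {3}  => 3  2->3 ok
  [7] y  {1,2}  => 2  3->2 ok
  [8] z  {0}  => 0  2->0 ok
  [9] y  {1,2}  => 1  0->1 ok
  [10] x  {3}  => 3  1->3 ok
  [11] y  {1,2}  => 1  3->1 ok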